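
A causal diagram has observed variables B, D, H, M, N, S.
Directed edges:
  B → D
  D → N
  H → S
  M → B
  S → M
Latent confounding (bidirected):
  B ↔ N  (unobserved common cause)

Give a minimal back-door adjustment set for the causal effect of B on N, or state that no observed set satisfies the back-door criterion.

desc(B)\{B}={D,N}; candidates ⊆ {H,M,S}.
B↔N: latent back-door arc(s) into B.
size 0: {}; under {} B still reaches {H,M,N,S} ∋ N.
size 1: {H}, {M}, {S}; under {H} B still reaches {M,N,S} ∋ N.
size 2: {H,M}, {H,S}, {M,S}; under {H,M} B still reaches {N} ∋ N.
B↔N cannot be blocked by any observed set — no back-door set.

B→N: no observed back-door set.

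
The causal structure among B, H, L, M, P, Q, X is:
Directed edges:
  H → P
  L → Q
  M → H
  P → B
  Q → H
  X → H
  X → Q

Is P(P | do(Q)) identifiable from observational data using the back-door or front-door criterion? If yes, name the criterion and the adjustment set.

desc(Q)\{Q}={B,H,P}; candidates ⊆ {L,M,X}.
size 0: {}; under {} Q still reaches {B,H,L,P,X} ∋ P.
{X}: Q⊥P given {X} in G with Q→· removed — back-door holds.
P(P|do(Q)) = Σ_{X} P(P|Q,X)·P(X).

P(P|do(Q)): backdoor, adjust for {X}.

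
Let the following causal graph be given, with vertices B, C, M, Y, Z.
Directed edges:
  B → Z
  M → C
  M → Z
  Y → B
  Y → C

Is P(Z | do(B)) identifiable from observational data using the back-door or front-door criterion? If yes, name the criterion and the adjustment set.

P(Z|do(B)): backdoor, adjust for ∅.

desc(B)\{B}={Z}; candidates ⊆ {C,M,Y}.
∅: B⊥Z given ∅ in G with B→· removed — back-door holds.
P(Z|do(B)) = P(Z|B) — no adjustment needed.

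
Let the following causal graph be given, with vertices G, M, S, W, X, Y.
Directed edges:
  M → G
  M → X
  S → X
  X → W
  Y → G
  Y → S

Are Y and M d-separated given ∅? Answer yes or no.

Bayes-Ball from Y | ∅ reaches {G,S,W,X}.
M ∉ reach(Y|∅) ⇒ Y ⊥ M | ∅.

Yes — Y ⊥ M | ∅.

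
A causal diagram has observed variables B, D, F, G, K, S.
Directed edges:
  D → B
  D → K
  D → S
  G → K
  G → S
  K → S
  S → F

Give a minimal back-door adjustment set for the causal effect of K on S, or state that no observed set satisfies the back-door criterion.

desc(K)\{K}={F,S}; candidates ⊆ {B,D,G}.
size 0: {}; under {} K still reaches {B,D,F,G,S} ∋ S.
size 1: {B}, {D}, {G}; under {B} K still reaches {D,F,G,S} ∋ S.
{D,G}: K⊥S given {D,G} in G with K→· removed — back-door holds.

K→S: minimal back-door set {D, G}.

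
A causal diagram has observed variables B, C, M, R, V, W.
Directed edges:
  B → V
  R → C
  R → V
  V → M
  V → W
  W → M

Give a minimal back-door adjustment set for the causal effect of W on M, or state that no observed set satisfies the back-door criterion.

W→M: minimal back-door set {V}.

desc(W)\{W}={M}; candidates ⊆ {B,C,R,V}.
size 0: {}; under {} W still reaches {B,C,M,R,V} ∋ M.
{V}: W⊥M given {V} in G with W→· removed — back-door holds.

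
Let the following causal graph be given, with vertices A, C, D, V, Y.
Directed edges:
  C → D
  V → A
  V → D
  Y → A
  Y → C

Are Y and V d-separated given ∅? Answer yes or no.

Yes — Y ⊥ V | ∅.

Bayes-Ball from Y | ∅ reaches {A,C,D}.
V ∉ reach(Y|∅) ⇒ Y ⊥ V | ∅.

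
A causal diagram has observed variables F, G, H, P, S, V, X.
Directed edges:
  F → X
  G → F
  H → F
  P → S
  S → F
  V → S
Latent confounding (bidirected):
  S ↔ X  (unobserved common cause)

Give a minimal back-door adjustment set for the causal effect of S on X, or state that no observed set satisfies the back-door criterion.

S→X: no observed back-door set.

desc(S)\{S}={F,X}; candidates ⊆ {G,H,P,V}.
S↔X: latent back-door arc(s) into S.
size 0: {}; under {} S still reaches {P,V,X} ∋ X.
size 1: {G}, {H}, {P} …(+1); under {G} S still reaches {P,V,X} ∋ X.
size 2: {G,H}, {G,P}, {G,V} …(+3); under {G,H} S still reaches {P,V,X} ∋ X.
S↔X cannot be blocked by any observed set — no back-door set.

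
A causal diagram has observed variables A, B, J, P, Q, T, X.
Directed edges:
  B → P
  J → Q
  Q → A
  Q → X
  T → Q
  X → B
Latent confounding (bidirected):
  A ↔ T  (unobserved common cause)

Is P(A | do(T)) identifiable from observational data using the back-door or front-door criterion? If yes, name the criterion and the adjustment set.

P(A|do(T)): frontdoor, adjust for {Q}.

desc(T)\{T}={A,B,P,Q,X}; candidates ⊆ {J}.
T↔A: latent back-door arc(s) into T.
size 0: {}; under {} T still reaches {A} ∋ A.
size 1: {J}; under {J} T still reaches {A} ∋ A.
T↔A cannot be blocked by any observed set — no back-door set.
{Q}: (i) intercepts every directed T→A path; (ii) no back-door T→{Q}; (iii) {T} blocks every back-door {Q}→A. Front-door holds.
P(A|do(T)) = Σ_{Q} P(Q|T) Σ_{T'} P(A|Q,T')P(T').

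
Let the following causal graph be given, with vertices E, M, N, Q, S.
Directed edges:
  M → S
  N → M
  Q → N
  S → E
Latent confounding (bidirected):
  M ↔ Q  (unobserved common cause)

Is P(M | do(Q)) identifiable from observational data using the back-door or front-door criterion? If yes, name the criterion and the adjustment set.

P(M|do(Q)): frontdoor, adjust for {N}.

desc(Q)\{Q}={E,M,N,S}; candidates ⊆ {—}.
Q↔M: latent back-door arc(s) into Q.
size 0: {}; under {} Q still reaches {E,M,S} ∋ M.
Q↔M cannot be blocked by any observed set — no back-door set.
{N}: (i) intercepts every directed Q→M path; (ii) no back-door Q→{N}; (iii) {Q} blocks every back-door {N}→M. Front-door holds.
P(M|do(Q)) = Σ_{N} P(N|Q) Σ_{Q'} P(M|N,Q')P(Q').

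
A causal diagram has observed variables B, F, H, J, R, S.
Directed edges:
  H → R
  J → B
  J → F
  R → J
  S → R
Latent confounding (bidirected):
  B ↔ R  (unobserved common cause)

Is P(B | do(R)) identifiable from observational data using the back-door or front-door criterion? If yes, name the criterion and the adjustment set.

P(B|do(R)): frontdoor, adjust for {J}.

desc(R)\{R}={B,F,J}; candidates ⊆ {H,S}.
R↔B: latent back-door arc(s) into R.
size 0: {}; under {} R still reaches {B,H,S} ∋ B.
size 1: {H}, {S}; under {H} R still reaches {B,S} ∋ B.
size 2: {H,S}; under {H,S} R still reaches {B} ∋ B.
R↔B cannot be blocked by any observed set — no back-door set.
{J}: (i) intercepts every directed R→B path; (ii) no back-door R→{J}; (iii) {R} blocks every back-door {J}→B. Front-door holds.
P(B|do(R)) = Σ_{J} P(J|R) Σ_{R'} P(B|J,R')P(R').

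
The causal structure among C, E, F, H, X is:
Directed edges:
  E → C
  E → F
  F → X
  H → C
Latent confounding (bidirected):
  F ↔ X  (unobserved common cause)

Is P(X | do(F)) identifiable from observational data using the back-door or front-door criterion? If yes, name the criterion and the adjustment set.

P(X|do(F)): not identifiable (no BD/FD set).

desc(F)\{F}={X}; candidates ⊆ {C,E,H}.
F↔X: latent back-door arc(s) into F.
size 0: {}; under {} F still reaches {C,E,X} ∋ X.
size 1: {C}, {E}, {H}; under {C} F still reaches {E,H,X} ∋ X.
size 2: {C,E}, {C,H}, {E,H}; under {C,E} F still reaches {X} ∋ X.
F↔X cannot be blocked by any observed set — no back-door set.
No mediator lies on a directed F→…→X path.
Neither criterion identifies P(X|do(F)) in this graph.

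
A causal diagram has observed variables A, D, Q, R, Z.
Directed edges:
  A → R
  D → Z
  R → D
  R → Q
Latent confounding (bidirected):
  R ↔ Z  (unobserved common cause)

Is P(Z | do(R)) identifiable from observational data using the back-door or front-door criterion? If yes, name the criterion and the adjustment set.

P(Z|do(R)): frontdoor, adjust for {D}.

desc(R)\{R}={D,Q,Z}; candidates ⊆ {A}.
R↔Z: latent back-door arc(s) into R.
size 0: {}; under {} R still reaches {A,Z} ∋ Z.
size 1: {A}; under {A} R still reaches {Z} ∋ Z.
R↔Z cannot be blocked by any observed set — no back-door set.
{D}: (i) intercepts every directed R→Z path; (ii) no back-door R→{D}; (iii) {R} blocks every back-door {D}→Z. Front-door holds.
P(Z|do(R)) = Σ_{D} P(D|R) Σ_{R'} P(Z|D,R')P(R').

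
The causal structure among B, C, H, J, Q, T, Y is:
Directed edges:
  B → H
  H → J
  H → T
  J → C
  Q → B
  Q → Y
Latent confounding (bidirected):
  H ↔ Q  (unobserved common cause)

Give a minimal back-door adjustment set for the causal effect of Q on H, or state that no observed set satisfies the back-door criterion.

desc(Q)\{Q}={B,C,H,J,T,Y}; candidates ⊆ {—}.
Q↔H: latent back-door arc(s) into Q.
size 0: {}; under {} Q still reaches {C,H,J,T} ∋ H.
Q↔H cannot be blocked by any observed set — no back-door set.

Q→H: no observed back-door set.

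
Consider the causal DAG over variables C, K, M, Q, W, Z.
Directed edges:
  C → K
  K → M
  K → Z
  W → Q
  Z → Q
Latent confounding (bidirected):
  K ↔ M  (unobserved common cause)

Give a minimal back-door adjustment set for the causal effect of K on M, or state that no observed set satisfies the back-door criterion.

desc(K)\{K}={M,Q,Z}; candidates ⊆ {C,W}.
K↔M: latent back-door arc(s) into K.
size 0: {}; under {} K still reaches {C,M} ∋ M.
size 1: {C}, {W}; under {C} K still reaches {M} ∋ M.
size 2: {C,W}; under {C,W} K still reaches {M} ∋ M.
K↔M cannot be blocked by any observed set — no back-door set.

K→M: no observed back-door set.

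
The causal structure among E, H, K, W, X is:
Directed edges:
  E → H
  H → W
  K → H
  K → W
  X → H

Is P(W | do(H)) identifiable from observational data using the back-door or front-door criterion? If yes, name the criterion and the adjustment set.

desc(H)\{H}={W}; candidates ⊆ {E,K,X}.
size 0: {}; under {} H still reaches {E,K,W,X} ∋ W.
{K}: H⊥W given {K} in G with H→· removed — back-door holds.
P(W|do(H)) = Σ_{K} P(W|H,K)·P(K).

P(W|do(H)): backdoor, adjust for {K}.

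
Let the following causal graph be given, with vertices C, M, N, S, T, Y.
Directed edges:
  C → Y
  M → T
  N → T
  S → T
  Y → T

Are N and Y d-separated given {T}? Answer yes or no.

Bayes-Ball from N | {T} reaches {C,M,S,Y}.
Y ∈ reach(N|{T}) ⇒ N ⊥̸ Y | {T}.

No — N and Y are d-connected given {T}.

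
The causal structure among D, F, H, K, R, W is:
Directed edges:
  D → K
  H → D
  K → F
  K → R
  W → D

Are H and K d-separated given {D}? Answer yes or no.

Yes — H ⊥ K | {D}.

Bayes-Ball from H | {D} reaches {W}.
K ∉ reach(H|{D}) ⇒ H ⊥ K | {D}.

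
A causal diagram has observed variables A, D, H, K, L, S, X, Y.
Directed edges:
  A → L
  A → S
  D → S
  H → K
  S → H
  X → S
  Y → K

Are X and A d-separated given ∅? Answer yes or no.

Bayes-Ball from X | ∅ reaches {H,K,S}.
A ∉ reach(X|∅) ⇒ X ⊥ A | ∅.

Yes — X ⊥ A | ∅.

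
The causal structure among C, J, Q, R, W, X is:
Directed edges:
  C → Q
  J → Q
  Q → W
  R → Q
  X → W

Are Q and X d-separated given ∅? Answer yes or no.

Bayes-Ball from Q | ∅ reaches {C,J,R,W}.
X ∉ reach(Q|∅) ⇒ Q ⊥ X | ∅.

Yes — Q ⊥ X | ∅.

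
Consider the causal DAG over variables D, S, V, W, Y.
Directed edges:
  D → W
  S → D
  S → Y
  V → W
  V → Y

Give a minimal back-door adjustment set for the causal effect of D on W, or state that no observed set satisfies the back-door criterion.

D→W: minimal back-door set ∅.

desc(D)\{D}={W}; candidates ⊆ {S,V,Y}.
∅: D⊥W given ∅ in G with D→· removed — back-door holds.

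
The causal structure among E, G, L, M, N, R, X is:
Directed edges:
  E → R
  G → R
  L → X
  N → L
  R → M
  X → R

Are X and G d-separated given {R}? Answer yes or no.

No — X and G are d-connected given {R}.

Bayes-Ball from X | {R} reaches {E,G,L,N}.
G ∈ reach(X|{R}) ⇒ X ⊥̸ G | {R}.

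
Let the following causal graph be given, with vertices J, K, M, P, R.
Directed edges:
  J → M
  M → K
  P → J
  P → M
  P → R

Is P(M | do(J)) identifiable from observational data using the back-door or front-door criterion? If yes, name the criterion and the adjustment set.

P(M|do(J)): backdoor, adjust for {P}.

desc(J)\{J}={K,M}; candidates ⊆ {P,R}.
size 0: {}; under {} J still reaches {K,M,P,R} ∋ M.
{P}: J⊥M given {P} in G with J→· removed — back-door holds.
P(M|do(J)) = Σ_{P} P(M|J,P)·P(P).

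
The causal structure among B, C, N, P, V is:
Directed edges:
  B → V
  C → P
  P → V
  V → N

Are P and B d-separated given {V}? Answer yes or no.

Bayes-Ball from P | {V} reaches {B,C}.
B ∈ reach(P|{V}) ⇒ P ⊥̸ B | {V}.

No — P and B are d-connected given {V}.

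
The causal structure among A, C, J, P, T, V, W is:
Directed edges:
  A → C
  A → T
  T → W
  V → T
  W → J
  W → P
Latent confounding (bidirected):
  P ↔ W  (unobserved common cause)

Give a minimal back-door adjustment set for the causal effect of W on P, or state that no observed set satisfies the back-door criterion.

W→P: no observed back-door set.

desc(W)\{W}={J,P}; candidates ⊆ {A,C,T,V}.
W↔P: latent back-door arc(s) into W.
size 0: {}; under {} W still reaches {A,C,P,T,V} ∋ P.
size 1: {A}, {C}, {T} …(+1); under {A} W still reaches {P,T,V} ∋ P.
size 2: {A,C}, {A,T}, {A,V} …(+3); under {A,C} W still reaches {P,T,V} ∋ P.
W↔P cannot be blocked by any observed set — no back-door set.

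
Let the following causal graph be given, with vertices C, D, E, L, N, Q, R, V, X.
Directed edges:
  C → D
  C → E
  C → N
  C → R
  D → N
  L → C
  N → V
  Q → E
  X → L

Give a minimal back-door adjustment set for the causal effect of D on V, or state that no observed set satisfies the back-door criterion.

desc(D)\{D}={N,V}; candidates ⊆ {C,E,L,Q,R,X}.
size 0: {}; under {} D still reaches {C,E,L,N,R,V,X} ∋ V.
{C}: D⊥V given {C} in G with D→· removed — back-door holds.

D→V: minimal back-door set {C}.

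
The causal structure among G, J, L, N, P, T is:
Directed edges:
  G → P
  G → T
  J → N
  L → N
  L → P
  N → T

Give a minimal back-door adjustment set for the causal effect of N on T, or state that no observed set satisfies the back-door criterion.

desc(N)\{N}={T}; candidates ⊆ {G,J,L,P}.
∅: N⊥T given ∅ in G with N→· removed — back-door holds.

N→T: minimal back-door set ∅.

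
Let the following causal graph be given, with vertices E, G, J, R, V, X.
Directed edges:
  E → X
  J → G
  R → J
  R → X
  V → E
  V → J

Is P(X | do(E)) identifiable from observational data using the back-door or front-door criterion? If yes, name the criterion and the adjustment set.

P(X|do(E)): backdoor, adjust for ∅.

desc(E)\{E}={X}; candidates ⊆ {G,J,R,V}.
∅: E⊥X given ∅ in G with E→· removed — back-door holds.
P(X|do(E)) = P(X|E) — no adjustment needed.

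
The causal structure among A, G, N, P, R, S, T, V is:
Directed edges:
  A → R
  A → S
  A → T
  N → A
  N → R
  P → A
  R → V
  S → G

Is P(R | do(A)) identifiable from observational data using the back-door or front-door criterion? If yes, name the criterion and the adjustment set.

P(R|do(A)): backdoor, adjust for {N}.

desc(A)\{A}={G,R,S,T,V}; candidates ⊆ {N,P}.
size 0: {}; under {} A still reaches {N,P,R,V} ∋ R.
{N}: A⊥R given {N} in G with A→· removed — back-door holds.
P(R|do(A)) = Σ_{N} P(R|A,N)·P(N).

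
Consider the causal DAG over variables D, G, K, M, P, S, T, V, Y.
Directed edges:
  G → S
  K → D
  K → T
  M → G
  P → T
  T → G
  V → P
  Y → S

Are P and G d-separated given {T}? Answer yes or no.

Yes — P ⊥ G | {T}.

Bayes-Ball from P | {T} reaches {D,K,V}.
G ∉ reach(P|{T}) ⇒ P ⊥ G | {T}.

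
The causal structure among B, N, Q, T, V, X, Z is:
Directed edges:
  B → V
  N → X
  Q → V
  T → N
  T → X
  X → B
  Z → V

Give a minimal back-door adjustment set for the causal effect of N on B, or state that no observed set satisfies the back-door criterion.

desc(N)\{N}={B,V,X}; candidates ⊆ {Q,T,Z}.
size 0: {}; under {} N still reaches {B,T,V,X} ∋ B.
{T}: N⊥B given {T} in G with N→· removed — back-door holds.

N→B: minimal back-door set {T}.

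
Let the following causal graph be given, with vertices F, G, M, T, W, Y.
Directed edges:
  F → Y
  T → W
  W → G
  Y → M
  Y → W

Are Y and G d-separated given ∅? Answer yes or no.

Bayes-Ball from Y | ∅ reaches {F,G,M,W}.
G ∈ reach(Y|∅) ⇒ Y ⊥̸ G | ∅.

No — Y and G are d-connected given ∅.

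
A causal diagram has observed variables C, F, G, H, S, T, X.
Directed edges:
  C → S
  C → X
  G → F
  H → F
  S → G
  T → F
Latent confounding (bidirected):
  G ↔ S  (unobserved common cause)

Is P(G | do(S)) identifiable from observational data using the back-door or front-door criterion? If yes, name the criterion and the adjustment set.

desc(S)\{S}={F,G}; candidates ⊆ {C,H,T,X}.
S↔G: latent back-door arc(s) into S.
size 0: {}; under {} S still reaches {C,F,G,X} ∋ G.
size 1: {C}, {H}, {T} …(+1); under {C} S still reaches {F,G} ∋ G.
size 2: {C,H}, {C,T}, {C,X} …(+3); under {C,H} S still reaches {F,G} ∋ G.
S↔G cannot be blocked by any observed set — no back-door set.
No mediator lies on a directed S→…→G path.
Neither criterion identifies P(G|do(S)) in this graph.

P(G|do(S)): not identifiable (no BD/FD set).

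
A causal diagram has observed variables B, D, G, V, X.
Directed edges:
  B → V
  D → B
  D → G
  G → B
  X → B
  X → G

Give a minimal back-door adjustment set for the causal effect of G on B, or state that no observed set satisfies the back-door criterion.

desc(G)\{G}={B,V}; candidates ⊆ {D,X}.
size 0: {}; under {} G still reaches {B,D,V,X} ∋ B.
size 1: {D}, {X}; under {D} G still reaches {B,V,X} ∋ B.
{D,X}: G⊥B given {D,X} in G with G→· removed — back-door holds.

G→B: minimal back-door set {D, X}.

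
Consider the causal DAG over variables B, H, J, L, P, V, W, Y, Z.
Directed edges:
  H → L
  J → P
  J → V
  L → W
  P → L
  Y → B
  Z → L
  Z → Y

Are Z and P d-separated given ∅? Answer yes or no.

Bayes-Ball from Z | ∅ reaches {B,L,W,Y}.
P ∉ reach(Z|∅) ⇒ Z ⊥ P | ∅.

Yes — Z ⊥ P | ∅.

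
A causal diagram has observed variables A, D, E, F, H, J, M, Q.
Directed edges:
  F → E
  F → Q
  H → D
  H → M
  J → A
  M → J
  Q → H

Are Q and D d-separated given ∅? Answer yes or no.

No — Q and D are d-connected given ∅.

Bayes-Ball from Q | ∅ reaches {A,D,E,F,H,J,M}.
D ∈ reach(Q|∅) ⇒ Q ⊥̸ D | ∅.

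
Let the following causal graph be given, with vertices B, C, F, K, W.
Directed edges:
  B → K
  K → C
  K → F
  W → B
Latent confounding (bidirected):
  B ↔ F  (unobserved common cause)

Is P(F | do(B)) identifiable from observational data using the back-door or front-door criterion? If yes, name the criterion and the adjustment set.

P(F|do(B)): frontdoor, adjust for {K}.

desc(B)\{B}={C,F,K}; candidates ⊆ {W}.
B↔F: latent back-door arc(s) into B.
size 0: {}; under {} B still reaches {F,W} ∋ F.
size 1: {W}; under {W} B still reaches {F} ∋ F.
B↔F cannot be blocked by any observed set — no back-door set.
{K}: (i) intercepts every directed B→F path; (ii) no back-door B→{K}; (iii) {B} blocks every back-door {K}→F. Front-door holds.
P(F|do(B)) = Σ_{K} P(K|B) Σ_{B'} P(F|K,B')P(B').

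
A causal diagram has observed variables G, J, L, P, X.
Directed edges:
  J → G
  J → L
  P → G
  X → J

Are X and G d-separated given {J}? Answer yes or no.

Yes — X ⊥ G | {J}.

Bayes-Ball from X | {J} reaches ∅.
G ∉ reach(X|{J}) ⇒ X ⊥ G | {J}.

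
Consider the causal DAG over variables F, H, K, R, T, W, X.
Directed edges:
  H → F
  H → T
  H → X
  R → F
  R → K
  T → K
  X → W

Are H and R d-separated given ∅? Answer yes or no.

Bayes-Ball from H | ∅ reaches {F,K,T,W,X}.
R ∉ reach(H|∅) ⇒ H ⊥ R | ∅.

Yes — H ⊥ R | ∅.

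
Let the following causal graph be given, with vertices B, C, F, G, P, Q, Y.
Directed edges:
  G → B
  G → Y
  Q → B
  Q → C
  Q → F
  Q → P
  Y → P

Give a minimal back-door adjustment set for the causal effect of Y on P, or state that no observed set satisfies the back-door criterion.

desc(Y)\{Y}={P}; candidates ⊆ {B,C,F,G,Q}.
∅: Y⊥P given ∅ in G with Y→· removed — back-door holds.

Y→P: minimal back-door set ∅.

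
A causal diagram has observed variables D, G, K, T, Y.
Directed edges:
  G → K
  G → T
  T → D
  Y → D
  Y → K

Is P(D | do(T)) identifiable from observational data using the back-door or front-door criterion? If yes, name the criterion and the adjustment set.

desc(T)\{T}={D}; candidates ⊆ {G,K,Y}.
∅: T⊥D given ∅ in G with T→· removed — back-door holds.
P(D|do(T)) = P(D|T) — no adjustment needed.

P(D|do(T)): backdoor, adjust for ∅.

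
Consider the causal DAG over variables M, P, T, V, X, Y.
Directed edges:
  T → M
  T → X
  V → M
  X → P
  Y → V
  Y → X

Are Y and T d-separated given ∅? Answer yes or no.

Yes — Y ⊥ T | ∅.

Bayes-Ball from Y | ∅ reaches {M,P,V,X}.
T ∉ reach(Y|∅) ⇒ Y ⊥ T | ∅.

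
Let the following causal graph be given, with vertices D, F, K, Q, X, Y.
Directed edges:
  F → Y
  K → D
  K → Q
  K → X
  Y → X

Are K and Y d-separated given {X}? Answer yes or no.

Bayes-Ball from K | {X} reaches {D,F,Q,Y}.
Y ∈ reach(K|{X}) ⇒ K ⊥̸ Y | {X}.

No — K and Y are d-connected given {X}.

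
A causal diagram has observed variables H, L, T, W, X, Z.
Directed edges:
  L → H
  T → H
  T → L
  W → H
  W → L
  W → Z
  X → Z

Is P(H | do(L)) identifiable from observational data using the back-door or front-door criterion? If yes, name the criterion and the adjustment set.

P(H|do(L)): backdoor, adjust for {T, W}.

desc(L)\{L}={H}; candidates ⊆ {T,W,X,Z}.
size 0: {}; under {} L still reaches {H,T,W,Z} ∋ H.
size 1: {T}, {W}, {X} …(+1); under {T} L still reaches {H,W,Z} ∋ H.
{T,W}: L⊥H given {T,W} in G with L→· removed — back-door holds.
P(H|do(L)) = Σ_{T,W} P(H|L,T,W)·P(T,W).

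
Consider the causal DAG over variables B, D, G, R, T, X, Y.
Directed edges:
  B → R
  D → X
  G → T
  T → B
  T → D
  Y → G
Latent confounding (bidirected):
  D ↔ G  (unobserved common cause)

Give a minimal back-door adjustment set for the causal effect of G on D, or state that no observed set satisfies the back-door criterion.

G→D: no observed back-door set.

desc(G)\{G}={B,D,R,T,X}; candidates ⊆ {Y}.
G↔D: latent back-door arc(s) into G.
size 0: {}; under {} G still reaches {D,X,Y} ∋ D.
size 1: {Y}; under {Y} G still reaches {D,X} ∋ D.
G↔D cannot be blocked by any observed set — no back-door set.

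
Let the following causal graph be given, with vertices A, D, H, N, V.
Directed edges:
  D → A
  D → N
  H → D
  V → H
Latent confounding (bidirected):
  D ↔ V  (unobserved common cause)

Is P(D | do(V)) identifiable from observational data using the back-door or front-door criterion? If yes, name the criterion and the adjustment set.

P(D|do(V)): frontdoor, adjust for {H}.

desc(V)\{V}={A,D,H,N}; candidates ⊆ {—}.
V↔D: latent back-door arc(s) into V.
size 0: {}; under {} V still reaches {A,D,N} ∋ D.
V↔D cannot be blocked by any observed set — no back-door set.
{H}: (i) intercepts every directed V→D path; (ii) no back-door V→{H}; (iii) {V} blocks every back-door {H}→D. Front-door holds.
P(D|do(V)) = Σ_{H} P(H|V) Σ_{V'} P(D|H,V')P(V').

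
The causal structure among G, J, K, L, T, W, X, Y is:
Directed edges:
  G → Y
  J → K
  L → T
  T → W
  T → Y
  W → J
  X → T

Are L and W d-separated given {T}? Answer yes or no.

Bayes-Ball from L | {T} reaches {X}.
W ∉ reach(L|{T}) ⇒ L ⊥ W | {T}.

Yes — L ⊥ W | {T}.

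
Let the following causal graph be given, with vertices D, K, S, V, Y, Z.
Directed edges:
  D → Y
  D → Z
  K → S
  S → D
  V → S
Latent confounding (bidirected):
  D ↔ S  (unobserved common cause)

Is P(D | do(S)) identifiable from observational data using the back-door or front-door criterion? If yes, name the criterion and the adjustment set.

desc(S)\{S}={D,Y,Z}; candidates ⊆ {K,V}.
S↔D: latent back-door arc(s) into S.
size 0: {}; under {} S still reaches {D,K,V,Y,Z} ∋ D.
size 1: {K}, {V}; under {K} S still reaches {D,V,Y,Z} ∋ D.
size 2: {K,V}; under {K,V} S still reaches {D,Y,Z} ∋ D.
S↔D cannot be blocked by any observed set — no back-door set.
No mediator lies on a directed S→…→D path.
Neither criterion identifies P(D|do(S)) in this graph.

P(D|do(S)): not identifiable (no BD/FD set).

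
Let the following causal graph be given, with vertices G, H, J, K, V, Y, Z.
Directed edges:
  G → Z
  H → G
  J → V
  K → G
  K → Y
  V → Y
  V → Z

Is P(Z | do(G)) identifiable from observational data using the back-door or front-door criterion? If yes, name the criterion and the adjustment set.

desc(G)\{G}={Z}; candidates ⊆ {H,J,K,V,Y}.
∅: G⊥Z given ∅ in G with G→· removed — back-door holds.
P(Z|do(G)) = P(Z|G) — no adjustment needed.

P(Z|do(G)): backdoor, adjust for ∅.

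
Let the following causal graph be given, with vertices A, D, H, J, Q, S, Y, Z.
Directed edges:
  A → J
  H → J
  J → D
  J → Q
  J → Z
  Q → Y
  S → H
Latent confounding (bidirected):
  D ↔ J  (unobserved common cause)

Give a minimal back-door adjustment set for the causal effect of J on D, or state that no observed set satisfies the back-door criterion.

desc(J)\{J}={D,Q,Y,Z}; candidates ⊆ {A,H,S}.
J↔D: latent back-door arc(s) into J.
size 0: {}; under {} J still reaches {A,D,H,S} ∋ D.
size 1: {A}, {H}, {S}; under {A} J still reaches {D,H,S} ∋ D.
size 2: {A,H}, {A,S}, {H,S}; under {A,H} J still reaches {D} ∋ D.
J↔D cannot be blocked by any observed set — no back-door set.

J→D: no observed back-door set.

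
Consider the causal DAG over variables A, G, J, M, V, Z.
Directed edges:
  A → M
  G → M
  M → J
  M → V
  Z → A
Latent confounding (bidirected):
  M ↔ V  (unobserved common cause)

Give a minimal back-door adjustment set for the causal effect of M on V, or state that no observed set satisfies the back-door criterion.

M→V: no observed back-door set.

desc(M)\{M}={J,V}; candidates ⊆ {A,G,Z}.
M↔V: latent back-door arc(s) into M.
size 0: {}; under {} M still reaches {A,G,V,Z} ∋ V.
size 1: {A}, {G}, {Z}; under {A} M still reaches {G,V} ∋ V.
size 2: {A,G}, {A,Z}, {G,Z}; under {A,G} M still reaches {V} ∋ V.
M↔V cannot be blocked by any observed set — no back-door set.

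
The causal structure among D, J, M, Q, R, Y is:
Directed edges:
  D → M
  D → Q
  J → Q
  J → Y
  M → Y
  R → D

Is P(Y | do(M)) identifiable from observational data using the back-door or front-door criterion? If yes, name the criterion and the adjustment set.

P(Y|do(M)): backdoor, adjust for ∅.

desc(M)\{M}={Y}; candidates ⊆ {D,J,Q,R}.
∅: M⊥Y given ∅ in G with M→· removed — back-door holds.
P(Y|do(M)) = P(Y|M) — no adjustment needed.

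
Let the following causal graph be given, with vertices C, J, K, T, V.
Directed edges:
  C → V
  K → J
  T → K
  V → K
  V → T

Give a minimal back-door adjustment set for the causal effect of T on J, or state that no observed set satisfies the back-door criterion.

T→J: minimal back-door set {V}.

desc(T)\{T}={J,K}; candidates ⊆ {C,V}.
size 0: {}; under {} T still reaches {C,J,K,V} ∋ J.
{V}: T⊥J given {V} in G with T→· removed — back-door holds.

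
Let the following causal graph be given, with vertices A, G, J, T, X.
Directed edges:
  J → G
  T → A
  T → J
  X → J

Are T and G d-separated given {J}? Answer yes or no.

Bayes-Ball from T | {J} reaches {A,X}.
G ∉ reach(T|{J}) ⇒ T ⊥ G | {J}.

Yes — T ⊥ G | {J}.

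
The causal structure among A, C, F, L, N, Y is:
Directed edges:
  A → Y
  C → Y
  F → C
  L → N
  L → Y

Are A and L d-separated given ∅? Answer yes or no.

Bayes-Ball from A | ∅ reaches {Y}.
L ∉ reach(A|∅) ⇒ A ⊥ L | ∅.

Yes — A ⊥ L | ∅.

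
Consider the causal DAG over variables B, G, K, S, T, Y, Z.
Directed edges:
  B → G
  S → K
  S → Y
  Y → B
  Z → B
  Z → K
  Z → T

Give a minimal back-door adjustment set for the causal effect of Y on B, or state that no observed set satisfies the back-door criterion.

desc(Y)\{Y}={B,G}; candidates ⊆ {K,S,T,Z}.
∅: Y⊥B given ∅ in G with Y→· removed — back-door holds.

Y→B: minimal back-door set ∅.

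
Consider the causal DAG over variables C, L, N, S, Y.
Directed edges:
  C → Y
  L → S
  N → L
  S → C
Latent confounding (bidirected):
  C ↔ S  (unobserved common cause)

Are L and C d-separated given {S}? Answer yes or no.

Bayes-Ball from L | {S} reaches {C,N,Y}.
C ∈ reach(L|{S}) ⇒ L ⊥̸ C | {S}.

No — L and C are d-connected given {S}.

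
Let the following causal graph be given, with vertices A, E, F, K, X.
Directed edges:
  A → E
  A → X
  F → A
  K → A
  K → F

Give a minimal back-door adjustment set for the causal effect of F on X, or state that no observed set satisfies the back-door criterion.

desc(F)\{F}={A,E,X}; candidates ⊆ {K}.
size 0: {}; under {} F still reaches {A,E,K,X} ∋ X.
{K}: F⊥X given {K} in G with F→· removed — back-door holds.

F→X: minimal back-door set {K}.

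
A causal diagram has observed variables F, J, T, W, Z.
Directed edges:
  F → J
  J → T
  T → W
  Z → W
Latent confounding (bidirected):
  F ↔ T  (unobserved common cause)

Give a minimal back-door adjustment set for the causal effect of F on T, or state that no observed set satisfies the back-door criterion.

F→T: no observed back-door set.

desc(F)\{F}={J,T,W}; candidates ⊆ {Z}.
F↔T: latent back-door arc(s) into F.
size 0: {}; under {} F still reaches {T,W} ∋ T.
size 1: {Z}; under {Z} F still reaches {T,W} ∋ T.
F↔T cannot be blocked by any observed set — no back-door set.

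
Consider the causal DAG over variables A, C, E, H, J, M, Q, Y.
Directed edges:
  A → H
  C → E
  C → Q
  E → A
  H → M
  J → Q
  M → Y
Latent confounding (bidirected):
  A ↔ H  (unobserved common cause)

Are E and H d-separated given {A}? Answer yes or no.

No — E and H are d-connected given {A}.

Bayes-Ball from E | {A} reaches {C,H,M,Q,Y}.
H ∈ reach(E|{A}) ⇒ E ⊥̸ H | {A}.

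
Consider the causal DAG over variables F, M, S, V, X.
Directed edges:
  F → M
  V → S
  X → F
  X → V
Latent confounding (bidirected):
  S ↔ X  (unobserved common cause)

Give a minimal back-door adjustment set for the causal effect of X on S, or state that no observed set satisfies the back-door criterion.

X→S: no observed back-door set.

desc(X)\{X}={F,M,S,V}; candidates ⊆ {—}.
X↔S: latent back-door arc(s) into X.
size 0: {}; under {} X still reaches {S} ∋ S.
X↔S cannot be blocked by any observed set — no back-door set.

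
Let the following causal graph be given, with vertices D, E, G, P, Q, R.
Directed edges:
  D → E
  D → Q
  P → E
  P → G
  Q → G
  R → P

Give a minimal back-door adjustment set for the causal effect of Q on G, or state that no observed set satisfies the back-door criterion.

Q→G: minimal back-door set ∅.

desc(Q)\{Q}={G}; candidates ⊆ {D,E,P,R}.
∅: Q⊥G given ∅ in G with Q→· removed — back-door holds.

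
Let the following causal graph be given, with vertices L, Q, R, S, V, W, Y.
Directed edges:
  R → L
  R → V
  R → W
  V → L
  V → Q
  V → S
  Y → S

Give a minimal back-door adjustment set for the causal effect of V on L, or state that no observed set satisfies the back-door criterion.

V→L: minimal back-door set {R}.

desc(V)\{V}={L,Q,S}; candidates ⊆ {R,W,Y}.
size 0: {}; under {} V still reaches {L,R,W} ∋ L.
{R}: V⊥L given {R} in G with V→· removed — back-door holds.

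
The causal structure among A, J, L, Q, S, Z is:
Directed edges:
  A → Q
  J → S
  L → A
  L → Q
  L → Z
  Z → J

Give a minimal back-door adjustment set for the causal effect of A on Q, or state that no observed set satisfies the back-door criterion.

desc(A)\{A}={Q}; candidates ⊆ {J,L,S,Z}.
size 0: {}; under {} A still reaches {J,L,Q,S,Z} ∋ Q.
{L}: A⊥Q given {L} in G with A→· removed — back-door holds.

A→Q: minimal back-door set {L}.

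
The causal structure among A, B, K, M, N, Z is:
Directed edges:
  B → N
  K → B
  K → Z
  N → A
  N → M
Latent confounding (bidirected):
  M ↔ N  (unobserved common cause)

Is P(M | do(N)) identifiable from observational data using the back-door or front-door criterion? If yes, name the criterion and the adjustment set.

P(M|do(N)): not identifiable (no BD/FD set).

desc(N)\{N}={A,M}; candidates ⊆ {B,K,Z}.
N↔M: latent back-door arc(s) into N.
size 0: {}; under {} N still reaches {B,K,M,Z} ∋ M.
size 1: {B}, {K}, {Z}; under {B} N still reaches {M} ∋ M.
size 2: {B,K}, {B,Z}, {K,Z}; under {B,K} N still reaches {M} ∋ M.
N↔M cannot be blocked by any observed set — no back-door set.
No mediator lies on a directed N→…→M path.
Neither criterion identifies P(M|do(N)) in this graph.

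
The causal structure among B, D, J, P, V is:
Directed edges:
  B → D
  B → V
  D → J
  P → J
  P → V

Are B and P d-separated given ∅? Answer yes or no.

Bayes-Ball from B | ∅ reaches {D,J,V}.
P ∉ reach(B|∅) ⇒ B ⊥ P | ∅.

Yes — B ⊥ P | ∅.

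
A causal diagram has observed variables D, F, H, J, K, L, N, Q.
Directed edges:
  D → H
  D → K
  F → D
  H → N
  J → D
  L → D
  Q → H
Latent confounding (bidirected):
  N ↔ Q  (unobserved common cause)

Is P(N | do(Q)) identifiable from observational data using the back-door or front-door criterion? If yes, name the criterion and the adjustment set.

P(N|do(Q)): frontdoor, adjust for {H}.

desc(Q)\{Q}={H,N}; candidates ⊆ {D,F,J,K,L}.
Q↔N: latent back-door arc(s) into Q.
size 0: {}; under {} Q still reaches {N} ∋ N.
size 1: {D}, {F}, {J} …(+2); under {D} Q still reaches {N} ∋ N.
size 2: {D,F}, {D,J}, {D,K} …(+7); under {D,F} Q still reaches {N} ∋ N.
Q↔N cannot be blocked by any observed set — no back-door set.
{H}: (i) intercepts every directed Q→N path; (ii) no back-door Q→{H}; (iii) {Q} blocks every back-door {H}→N. Front-door holds.
P(N|do(Q)) = Σ_{H} P(H|Q) Σ_{Q'} P(N|H,Q')P(Q').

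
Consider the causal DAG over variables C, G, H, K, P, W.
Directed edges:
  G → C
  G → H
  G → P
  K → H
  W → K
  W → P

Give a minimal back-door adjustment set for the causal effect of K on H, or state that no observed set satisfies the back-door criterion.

K→H: minimal back-door set ∅.

desc(K)\{K}={H}; candidates ⊆ {C,G,P,W}.
∅: K⊥H given ∅ in G with K→· removed — back-door holds.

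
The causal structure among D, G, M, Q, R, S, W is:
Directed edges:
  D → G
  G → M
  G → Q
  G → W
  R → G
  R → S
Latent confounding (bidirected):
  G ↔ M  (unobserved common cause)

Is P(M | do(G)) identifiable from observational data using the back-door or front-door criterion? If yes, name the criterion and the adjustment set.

desc(G)\{G}={M,Q,W}; candidates ⊆ {D,R,S}.
G↔M: latent back-door arc(s) into G.
size 0: {}; under {} G still reaches {D,M,R,S} ∋ M.
size 1: {D}, {R}, {S}; under {D} G still reaches {M,R,S} ∋ M.
size 2: {D,R}, {D,S}, {R,S}; under {D,R} G still reaches {M} ∋ M.
G↔M cannot be blocked by any observed set — no back-door set.
No mediator lies on a directed G→…→M path.
Neither criterion identifies P(M|do(G)) in this graph.

P(M|do(G)): not identifiable (no BD/FD set).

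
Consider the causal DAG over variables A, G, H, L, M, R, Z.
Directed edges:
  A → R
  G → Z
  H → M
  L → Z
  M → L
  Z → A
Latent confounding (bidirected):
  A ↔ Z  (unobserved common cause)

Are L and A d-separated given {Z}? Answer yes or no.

No — L and A are d-connected given {Z}.

Bayes-Ball from L | {Z} reaches {A,G,H,M,R}.
A ∈ reach(L|{Z}) ⇒ L ⊥̸ A | {Z}.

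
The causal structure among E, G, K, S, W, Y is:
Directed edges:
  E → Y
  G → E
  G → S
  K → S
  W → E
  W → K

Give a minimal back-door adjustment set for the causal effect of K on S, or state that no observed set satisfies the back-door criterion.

K→S: minimal back-door set ∅.

desc(K)\{K}={S}; candidates ⊆ {E,G,W,Y}.
∅: K⊥S given ∅ in G with K→· removed — back-door holds.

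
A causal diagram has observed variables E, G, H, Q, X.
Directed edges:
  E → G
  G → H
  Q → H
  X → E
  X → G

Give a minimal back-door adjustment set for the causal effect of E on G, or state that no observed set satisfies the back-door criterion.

E→G: minimal back-door set {X}.

desc(E)\{E}={G,H}; candidates ⊆ {Q,X}.
size 0: {}; under {} E still reaches {G,H,X} ∋ G.
{X}: E⊥G given {X} in G with E→· removed — back-door holds.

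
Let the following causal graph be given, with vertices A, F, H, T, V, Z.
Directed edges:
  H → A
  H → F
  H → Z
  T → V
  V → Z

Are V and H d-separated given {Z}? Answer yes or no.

Bayes-Ball from V | {Z} reaches {A,F,H,T}.
H ∈ reach(V|{Z}) ⇒ V ⊥̸ H | {Z}.

No — V and H are d-connected given {Z}.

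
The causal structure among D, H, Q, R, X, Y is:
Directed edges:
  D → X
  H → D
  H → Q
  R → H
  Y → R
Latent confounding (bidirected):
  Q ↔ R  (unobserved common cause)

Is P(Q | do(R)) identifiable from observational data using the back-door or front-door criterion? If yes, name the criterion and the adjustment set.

desc(R)\{R}={D,H,Q,X}; candidates ⊆ {Y}.
R↔Q: latent back-door arc(s) into R.
size 0: {}; under {} R still reaches {Q,Y} ∋ Q.
size 1: {Y}; under {Y} R still reaches {Q} ∋ Q.
R↔Q cannot be blocked by any observed set — no back-door set.
{H}: (i) intercepts every directed R→Q path; (ii) no back-door R→{H}; (iii) {R} blocks every back-door {H}→Q. Front-door holds.
P(Q|do(R)) = Σ_{H} P(H|R) Σ_{R'} P(Q|H,R')P(R').

P(Q|do(R)): frontdoor, adjust for {H}.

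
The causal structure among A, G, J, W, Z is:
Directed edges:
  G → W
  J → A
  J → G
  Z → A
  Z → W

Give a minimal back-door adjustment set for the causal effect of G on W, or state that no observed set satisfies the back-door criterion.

desc(G)\{G}={W}; candidates ⊆ {A,J,Z}.
∅: G⊥W given ∅ in G with G→· removed — back-door holds.

G→W: minimal back-door set ∅.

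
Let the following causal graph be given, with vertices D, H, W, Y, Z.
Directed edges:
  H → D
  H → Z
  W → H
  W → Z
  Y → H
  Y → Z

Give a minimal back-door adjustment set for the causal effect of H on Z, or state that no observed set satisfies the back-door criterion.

H→Z: minimal back-door set {W, Y}.

desc(H)\{H}={D,Z}; candidates ⊆ {W,Y}.
size 0: {}; under {} H still reaches {W,Y,Z} ∋ Z.
size 1: {W}, {Y}; under {W} H still reaches {Y,Z} ∋ Z.
{W,Y}: H⊥Z given {W,Y} in G with H→· removed — back-door holds.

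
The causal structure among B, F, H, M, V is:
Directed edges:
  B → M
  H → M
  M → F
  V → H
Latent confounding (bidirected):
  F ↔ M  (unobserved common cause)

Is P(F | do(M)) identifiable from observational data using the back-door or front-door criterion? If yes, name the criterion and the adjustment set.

desc(M)\{M}={F}; candidates ⊆ {B,H,V}.
M↔F: latent back-door arc(s) into M.
size 0: {}; under {} M still reaches {B,F,H,V} ∋ F.
size 1: {B}, {H}, {V}; under {B} M still reaches {F,H,V} ∋ F.
size 2: {B,H}, {B,V}, {H,V}; under {B,H} M still reaches {F} ∋ F.
M↔F cannot be blocked by any observed set — no back-door set.
No mediator lies on a directed M→…→F path.
Neither criterion identifies P(F|do(M)) in this graph.

P(F|do(M)): not identifiable (no BD/FD set).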